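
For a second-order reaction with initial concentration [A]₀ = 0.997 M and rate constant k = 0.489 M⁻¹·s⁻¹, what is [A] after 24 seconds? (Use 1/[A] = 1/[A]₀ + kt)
0.0785 M

1/[A] = 1/[A]₀ + k·t = 1/0.997 + (0.489)·(24) = 1.0030 + 11.7360 = 12.7390
[A] = 1/12.7390 = 0.0785 M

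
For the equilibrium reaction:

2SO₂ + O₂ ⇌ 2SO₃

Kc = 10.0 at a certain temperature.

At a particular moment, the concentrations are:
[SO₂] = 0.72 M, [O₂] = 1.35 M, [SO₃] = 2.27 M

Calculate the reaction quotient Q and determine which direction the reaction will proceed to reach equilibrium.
Q = 7.363, Q < K, reaction proceeds forward (toward products)

Q = ([SO₃]^2) / ([SO₂]^2 × [O₂])
  = ((2.27)^2) / ((0.72)^2·(1.35)) = 5.1529/0.69984 = 7.363
Since Q = 7.363 < Kc = 10.0, the reaction proceeds forward (toward products) to reach equilibrium.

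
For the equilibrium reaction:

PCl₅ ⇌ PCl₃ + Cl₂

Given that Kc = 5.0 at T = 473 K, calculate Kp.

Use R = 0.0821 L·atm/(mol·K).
K_p = 194.1665

Δn = (moles gaseous products) − (moles gaseous reactants) = 1
T = 473 K; RT = 0.0821 × 473 = 38.8333
Kp = Kc·(RT)^Δn = 5.0 × (38.8333)^1 = 5.0 × 38.8333 = 194.1665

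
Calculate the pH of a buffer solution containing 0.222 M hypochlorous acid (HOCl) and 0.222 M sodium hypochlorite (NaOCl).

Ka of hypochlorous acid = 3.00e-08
pH = 7.52

pKa = -log(3.00e-08) = 7.52. pH = pKa + log([A⁻]/[HA]) = 7.52 + log(0.222/0.222)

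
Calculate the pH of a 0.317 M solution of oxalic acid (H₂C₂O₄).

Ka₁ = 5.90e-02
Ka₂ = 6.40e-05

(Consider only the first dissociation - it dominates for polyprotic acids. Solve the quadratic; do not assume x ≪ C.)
pH = 0.96

x² + Ka₁·x − Ka₁·C = 0 with Ka₁ = 5.90e-02, C = 0.317.
x = (−Ka₁ + √(Ka₁² + 4·Ka₁·C))/2 = 1.1040e-01 M, so pH = 0.96.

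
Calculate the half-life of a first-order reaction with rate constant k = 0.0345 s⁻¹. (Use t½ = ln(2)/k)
20.09 s

t½ = ln(2)/k = 0.6931/0.0345 = 20.09 s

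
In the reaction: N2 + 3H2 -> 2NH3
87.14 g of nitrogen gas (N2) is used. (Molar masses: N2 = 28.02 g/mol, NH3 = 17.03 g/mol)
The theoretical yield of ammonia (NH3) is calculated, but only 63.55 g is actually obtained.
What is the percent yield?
Moles of N2 = 87.14 g ÷ 28.02 g/mol = 3.10992 mol
Mole ratio: 2 mol NH3 / 1 mol N2
Moles of NH3 = 3.10992 × (2/1) = 6.21984 mol
Theoretical yield = 6.21984 mol × 17.03 g/mol = 105.92 g
Actual yield = 63.55 g
Percent yield = (63.55 / 105.92) × 100% = 60.0%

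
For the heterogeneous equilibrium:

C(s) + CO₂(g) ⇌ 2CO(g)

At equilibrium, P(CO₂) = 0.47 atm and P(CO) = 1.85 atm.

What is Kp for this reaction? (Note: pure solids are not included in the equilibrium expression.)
K_p = 7.282

Solid C is excluded.
Kp = P(CO)²/P(CO₂) = (1.85)²/0.47 = 3.423/0.47 = 7.282.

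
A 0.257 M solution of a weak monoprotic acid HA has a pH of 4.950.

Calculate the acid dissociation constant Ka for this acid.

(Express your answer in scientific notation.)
K_a = 4.90e-10

[H⁺] = 10^(−pH) = 10^(−4.950) = 1.122e-05 M. For HA ⇌ H⁺ + A⁻, Ka = x²/(C − x) = (1.122e-05)²/(0.257 − 1.122e-05) = 4.90e-10.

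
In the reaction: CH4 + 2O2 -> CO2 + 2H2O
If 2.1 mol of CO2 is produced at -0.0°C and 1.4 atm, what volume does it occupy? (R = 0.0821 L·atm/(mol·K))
T = -0.0°C + 273.15 = 273.15 K
V = nRT/P = (2.1 × 0.0821 × 273.15) / 1.4
V = 33.64 L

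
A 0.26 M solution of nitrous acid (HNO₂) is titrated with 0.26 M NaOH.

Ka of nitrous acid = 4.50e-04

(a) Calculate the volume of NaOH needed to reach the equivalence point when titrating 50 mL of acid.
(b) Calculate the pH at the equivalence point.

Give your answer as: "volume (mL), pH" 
V = 50.0 mL, pH = 8.23

(a) At equivalence: moles acid = moles base.
moles acid = 0.26 × 0.05 = 0.013 mol; V_NaOH = 0.013/0.26 = 0.05 L = 50.0 mL.
(b) At equivalence, all acid → conjugate base A⁻ at [A⁻] = 0.013/0.1 = 0.13 M.
Kb = Kw/Ka = 1.0e-14/4.50e-04 = 2.222e-11; [OH⁻] = √(Kb·[A⁻]) = 1.700e-06; pOH = 5.77; pH = 14 − pOH = 8.23.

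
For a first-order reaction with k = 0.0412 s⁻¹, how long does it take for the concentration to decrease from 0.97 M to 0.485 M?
16.82 s

From ln[A] = ln[A]₀ - k·t: t = ln([A]₀/[A])/k = ln(0.97/0.485)/0.0412 = ln(2.0000)/0.0412 = 0.6931/0.0412 = 16.82 s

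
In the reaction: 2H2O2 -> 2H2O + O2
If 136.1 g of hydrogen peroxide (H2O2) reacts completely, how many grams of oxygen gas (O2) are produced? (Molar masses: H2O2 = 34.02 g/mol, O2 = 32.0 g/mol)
Moles of H2O2 = 136.1 g ÷ 34.02 g/mol = 4.00059 mol
Mole ratio: 1 mol O2 / 2 mol H2O2
Moles of O2 = 4.00059 × (1/2) = 2.00029 mol
Mass of O2 = 2.00029 mol × 32.0 g/mol = 64.01 g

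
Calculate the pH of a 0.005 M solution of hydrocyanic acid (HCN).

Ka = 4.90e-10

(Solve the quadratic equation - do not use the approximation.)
pH = 5.81

x² + Ka×x - Ka×C = 0. Using quadratic formula: [H⁺] = 1.5650e-06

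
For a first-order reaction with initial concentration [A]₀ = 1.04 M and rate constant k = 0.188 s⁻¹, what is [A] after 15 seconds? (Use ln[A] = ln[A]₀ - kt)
0.0620 M

ln[A] = ln[A]₀ - k·t = ln(1.04) - (0.188)·(15) = 0.0392 - 2.8200 = -2.7808
[A] = e^(-2.7808) = 0.0620 M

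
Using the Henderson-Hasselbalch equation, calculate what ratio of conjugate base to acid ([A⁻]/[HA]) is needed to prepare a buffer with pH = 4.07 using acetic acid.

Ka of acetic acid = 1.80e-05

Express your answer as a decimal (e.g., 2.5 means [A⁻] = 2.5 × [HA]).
[A⁻]/[HA] = 0.211

pKa = −log(1.80e-05) = 4.7447. pH = pKa + log([A⁻]/[HA]). 4.07 = 4.7447 + log(ratio). log(ratio) = 4.07 − 4.7447 = -0.6747. ratio = 10^(-0.6747) = 0.211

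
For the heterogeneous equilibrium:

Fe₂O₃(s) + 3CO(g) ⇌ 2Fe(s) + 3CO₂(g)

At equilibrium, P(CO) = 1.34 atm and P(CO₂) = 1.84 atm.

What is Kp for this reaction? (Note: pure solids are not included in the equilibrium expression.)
K_p = 2.589

Solids (Fe₂O₃, Fe) are excluded.
Kp = P(CO₂)³/P(CO)³ = (1.84)³/(1.34)³ = 6.23/2.406 = 2.589.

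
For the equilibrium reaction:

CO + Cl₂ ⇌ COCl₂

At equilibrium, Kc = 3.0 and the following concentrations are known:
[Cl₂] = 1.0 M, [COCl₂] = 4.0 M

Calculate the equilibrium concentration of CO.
[CO] = 1.3333 M

Kc = ([COCl₂]) / ([CO] × [Cl₂]) = 3.0
[CO]^1 = (product terms)/(Kc · other reactant terms) = 4 / (3.0 · 1) = 1.3333
[CO] = 1.3333 M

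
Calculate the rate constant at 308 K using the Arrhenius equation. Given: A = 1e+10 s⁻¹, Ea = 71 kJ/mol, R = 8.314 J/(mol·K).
9.09e-03 s⁻¹

k = A·exp(-Ea/(R·T)) = 1e+10·exp(-71000/(8.314·308)) = 1e+10·exp(-27.7267) = 1e+10·9.0879e-13 = 9.09e-03 s⁻¹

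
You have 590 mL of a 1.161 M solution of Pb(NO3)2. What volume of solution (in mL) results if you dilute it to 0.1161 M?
Using M₁V₁ = M₂V₂:
1.161 × 590 = 0.1161 × V₂
V₂ = (1.161 × 590) / 0.1161 = 5900 mL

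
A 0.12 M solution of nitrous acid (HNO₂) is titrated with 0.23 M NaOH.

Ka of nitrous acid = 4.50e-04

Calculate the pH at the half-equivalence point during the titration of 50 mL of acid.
pH = pKa = 3.35

At the half-equivalence point, [HA] = [A⁻], so by Henderson–Hasselbalch pH = pKa + log(1) = pKa.
pKa = −log(4.50e-04) = 3.35.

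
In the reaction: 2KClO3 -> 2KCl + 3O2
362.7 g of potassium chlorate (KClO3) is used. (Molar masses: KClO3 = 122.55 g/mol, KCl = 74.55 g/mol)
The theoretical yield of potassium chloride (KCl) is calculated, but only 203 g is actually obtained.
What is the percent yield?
Moles of KClO3 = 362.7 g ÷ 122.55 g/mol = 2.95961 mol
Mole ratio: 2 mol KCl / 2 mol KClO3
Moles of KCl = 2.95961 × (2/2) = 2.95961 mol
Theoretical yield = 2.95961 mol × 74.55 g/mol = 220.64 g
Actual yield = 203 g
Percent yield = (203 / 220.64) × 100% = 92.0%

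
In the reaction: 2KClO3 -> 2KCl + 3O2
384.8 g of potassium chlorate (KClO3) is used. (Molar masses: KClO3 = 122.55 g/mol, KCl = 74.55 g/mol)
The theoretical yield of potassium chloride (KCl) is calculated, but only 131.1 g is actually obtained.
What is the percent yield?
Moles of KClO3 = 384.8 g ÷ 122.55 g/mol = 3.13994 mol
Mole ratio: 2 mol KCl / 2 mol KClO3
Moles of KCl = 3.13994 × (2/2) = 3.13994 mol
Theoretical yield = 3.13994 mol × 74.55 g/mol = 234.08 g
Actual yield = 131.1 g
Percent yield = (131.1 / 234.08) × 100% = 56.0%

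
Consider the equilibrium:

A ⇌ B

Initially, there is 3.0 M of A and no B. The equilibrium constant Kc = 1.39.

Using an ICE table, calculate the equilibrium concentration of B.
[B] = 1.745 M

ICE: [A] = 3.0 − x, [B] = x.
Kc = x/(3.0 − x) = 1.39 ⇒ x = 1.39·3.0/(1 + 1.39) = 4.17/2.39 = 1.745.
[B] = x = 1.745 M.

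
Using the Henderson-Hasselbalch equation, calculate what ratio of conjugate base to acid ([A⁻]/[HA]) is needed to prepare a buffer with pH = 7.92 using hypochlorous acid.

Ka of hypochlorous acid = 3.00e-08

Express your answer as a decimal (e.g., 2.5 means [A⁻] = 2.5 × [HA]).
[A⁻]/[HA] = 2.495

pKa = −log(3.00e-08) = 7.5229. pH = pKa + log([A⁻]/[HA]). 7.92 = 7.5229 + log(ratio). log(ratio) = 7.92 − 7.5229 = 0.3971. ratio = 10^(0.3971) = 2.495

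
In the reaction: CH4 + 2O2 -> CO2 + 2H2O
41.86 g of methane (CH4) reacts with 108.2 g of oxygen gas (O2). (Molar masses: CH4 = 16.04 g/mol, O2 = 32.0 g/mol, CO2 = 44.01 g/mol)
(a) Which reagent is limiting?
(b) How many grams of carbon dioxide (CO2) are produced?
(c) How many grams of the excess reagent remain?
(a) O2, (b) 74.4 g, (c) 14.74 g

Moles of CH4 = 41.86 g ÷ 16.04 g/mol = 2.60973 mol
Moles of O2 = 108.2 g ÷ 32.0 g/mol = 3.38125 mol
Moles ÷ coefficient: CH4: 2.60973/1 = 2.61, O2: 3.38125/2 = 1.691
(a) O2 has the smaller value, so O2 is the limiting reagent.
(b) Moles of CO2 = 3.38125 mol O2 × (1/2) = 1.69063 mol; mass = 1.69063 mol × 44.01 g/mol = 74.4 g
(c) CH4 consumed = 3.38125 × (1/2) = 1.69063 mol; remaining = 2.60973 − 1.69063 = 0.919101 mol; mass = 0.919101 mol × 16.04 g/mol = 14.74 g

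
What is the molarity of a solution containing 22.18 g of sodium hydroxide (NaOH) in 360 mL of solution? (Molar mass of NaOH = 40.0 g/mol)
Moles of NaOH = 22.18 g ÷ 40.0 g/mol = 0.5545 mol
Volume = 360 mL = 0.36 L
Molarity = 0.5545 mol ÷ 0.36 L = 1.54 M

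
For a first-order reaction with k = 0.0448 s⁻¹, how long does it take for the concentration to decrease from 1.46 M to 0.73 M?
15.47 s

From ln[A] = ln[A]₀ - k·t: t = ln([A]₀/[A])/k = ln(1.46/0.73)/0.0448 = ln(2.0000)/0.0448 = 0.6931/0.0448 = 15.47 s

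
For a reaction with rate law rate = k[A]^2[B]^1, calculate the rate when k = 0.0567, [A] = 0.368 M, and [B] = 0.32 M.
0.002457 M/s

rate = k·[A]^2·[B]^1 = 0.0567·(0.368)^2·(0.32)^1 = 0.0567·0.135424·0.32 = 0.002457 M/s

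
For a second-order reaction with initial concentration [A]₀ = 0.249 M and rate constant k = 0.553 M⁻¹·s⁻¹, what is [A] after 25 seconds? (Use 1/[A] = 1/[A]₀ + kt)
0.0561 M

1/[A] = 1/[A]₀ + k·t = 1/0.249 + (0.553)·(25) = 4.0161 + 13.8250 = 17.8411
[A] = 1/17.8411 = 0.0561 M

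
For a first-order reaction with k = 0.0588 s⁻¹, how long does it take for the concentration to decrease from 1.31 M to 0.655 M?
11.79 s

From ln[A] = ln[A]₀ - k·t: t = ln([A]₀/[A])/k = ln(1.31/0.655)/0.0588 = ln(2.0000)/0.0588 = 0.6931/0.0588 = 11.79 s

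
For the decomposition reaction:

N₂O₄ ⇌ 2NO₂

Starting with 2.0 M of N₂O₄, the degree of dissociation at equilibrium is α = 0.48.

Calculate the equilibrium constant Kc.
K_c = 3.5446

x = α·[A]₀ = 0.48 × 2.0 = 0.96 M dissociated.
At eq: [N₂O₄] = 2.0 − 0.96 = 1.04 M; [NO₂] = 2x = 1.92 M.
Kc = [NO₂]²/[N₂O₄] = (1.92)²/1.04 = 3.545.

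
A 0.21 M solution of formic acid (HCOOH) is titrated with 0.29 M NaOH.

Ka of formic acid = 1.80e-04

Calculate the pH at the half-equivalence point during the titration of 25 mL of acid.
pH = pKa = 3.74

At the half-equivalence point, [HA] = [A⁻], so by Henderson–Hasselbalch pH = pKa + log(1) = pKa.
pKa = −log(1.80e-04) = 3.74.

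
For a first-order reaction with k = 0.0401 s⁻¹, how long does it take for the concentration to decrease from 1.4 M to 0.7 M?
17.29 s

From ln[A] = ln[A]₀ - k·t: t = ln([A]₀/[A])/k = ln(1.4/0.7)/0.0401 = ln(2.0000)/0.0401 = 0.6931/0.0401 = 17.29 s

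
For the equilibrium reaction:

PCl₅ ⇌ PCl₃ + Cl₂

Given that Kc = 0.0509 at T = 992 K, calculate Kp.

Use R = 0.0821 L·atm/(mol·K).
K_p = 4.1455

Δn = (moles gaseous products) − (moles gaseous reactants) = 1
T = 992 K; RT = 0.0821 × 992 = 81.4432
Kp = Kc·(RT)^Δn = 0.0509 × (81.4432)^1 = 0.0509 × 81.4432 = 4.1455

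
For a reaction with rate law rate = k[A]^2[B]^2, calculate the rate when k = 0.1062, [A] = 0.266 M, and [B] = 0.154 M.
0.0001782 M/s

rate = k·[A]^2·[B]^2 = 0.1062·(0.266)^2·(0.154)^2 = 0.1062·0.070756·0.023716 = 0.0001782 M/s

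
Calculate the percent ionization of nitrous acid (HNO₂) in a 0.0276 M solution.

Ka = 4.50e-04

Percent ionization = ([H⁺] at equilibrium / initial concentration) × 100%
Percent ionization = 12%

Let x = [H⁺]. Ka = x²/(C - x) ⇒ x² + (4.50e-04)x - (4.50e-04)(0.0276) = 0. x = 3.3064e-03. Percent = (3.3064e-03/0.0276) × 100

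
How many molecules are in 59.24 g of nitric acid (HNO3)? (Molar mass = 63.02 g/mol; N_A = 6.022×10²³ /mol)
Moles = 59.24 g ÷ 63.02 g/mol = 0.940019 mol
Molecules = 0.940019 mol × 6.022×10²³ /mol = 5.661e+23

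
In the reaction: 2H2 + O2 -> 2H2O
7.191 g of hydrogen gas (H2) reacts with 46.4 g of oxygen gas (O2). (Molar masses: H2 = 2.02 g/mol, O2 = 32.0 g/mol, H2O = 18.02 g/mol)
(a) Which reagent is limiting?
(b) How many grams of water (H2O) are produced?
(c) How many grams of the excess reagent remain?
(a) O2, (b) 52.26 g, (c) 1.333 g

Moles of H2 = 7.191 g ÷ 2.02 g/mol = 3.5599 mol
Moles of O2 = 46.4 g ÷ 32.0 g/mol = 1.45 mol
Moles ÷ coefficient: H2: 3.5599/2 = 1.78, O2: 1.45/1 = 1.45
(a) O2 has the smaller value, so O2 is the limiting reagent.
(b) Moles of H2O = 1.45 mol O2 × (2/1) = 2.9 mol; mass = 2.9 mol × 18.02 g/mol = 52.26 g
(c) H2 consumed = 1.45 × (2/1) = 2.9 mol; remaining = 3.5599 − 2.9 = 0.659901 mol; mass = 0.659901 mol × 2.02 g/mol = 1.333 g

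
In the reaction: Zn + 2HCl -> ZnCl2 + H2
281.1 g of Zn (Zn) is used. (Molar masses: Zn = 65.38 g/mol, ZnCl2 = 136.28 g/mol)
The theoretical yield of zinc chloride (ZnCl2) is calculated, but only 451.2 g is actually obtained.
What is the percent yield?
Moles of Zn = 281.1 g ÷ 65.38 g/mol = 4.29948 mol
Mole ratio: 1 mol ZnCl2 / 1 mol Zn
Moles of ZnCl2 = 4.29948 × (1/1) = 4.29948 mol
Theoretical yield = 4.29948 mol × 136.28 g/mol = 585.93 g
Actual yield = 451.2 g
Percent yield = (451.2 / 585.93) × 100% = 77.0%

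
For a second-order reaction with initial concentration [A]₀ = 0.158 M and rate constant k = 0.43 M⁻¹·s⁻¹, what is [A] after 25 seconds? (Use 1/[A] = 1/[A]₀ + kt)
0.0586 M

1/[A] = 1/[A]₀ + k·t = 1/0.158 + (0.43)·(25) = 6.3291 + 10.7500 = 17.0791
[A] = 1/17.0791 = 0.0586 M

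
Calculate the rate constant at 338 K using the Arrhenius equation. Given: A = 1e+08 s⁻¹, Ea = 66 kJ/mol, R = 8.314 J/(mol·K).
6.31e-03 s⁻¹

k = A·exp(-Ea/(R·T)) = 1e+08·exp(-66000/(8.314·338)) = 1e+08·exp(-23.4864) = 1e+08·6.3091e-11 = 6.31e-03 s⁻¹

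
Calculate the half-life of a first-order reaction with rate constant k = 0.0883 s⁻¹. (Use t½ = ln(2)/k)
7.85 s

t½ = ln(2)/k = 0.6931/0.0883 = 7.85 s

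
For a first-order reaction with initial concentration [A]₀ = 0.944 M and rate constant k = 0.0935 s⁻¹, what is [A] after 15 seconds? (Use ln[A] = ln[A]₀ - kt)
0.2322 M

ln[A] = ln[A]₀ - k·t = ln(0.944) - (0.0935)·(15) = -0.0576 - 1.4025 = -1.4601
[A] = e^(-1.4601) = 0.2322 M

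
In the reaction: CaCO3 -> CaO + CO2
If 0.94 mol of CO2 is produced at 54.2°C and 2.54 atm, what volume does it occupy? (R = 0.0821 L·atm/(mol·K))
T = 54.2°C + 273.15 = 327.35 K
V = nRT/P = (0.94 × 0.0821 × 327.35) / 2.54
V = 9.95 L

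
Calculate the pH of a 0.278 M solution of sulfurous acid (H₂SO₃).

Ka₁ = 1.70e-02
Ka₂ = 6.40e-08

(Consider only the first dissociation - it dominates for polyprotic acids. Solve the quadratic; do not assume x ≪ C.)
pH = 1.22

x² + Ka₁·x − Ka₁·C = 0 with Ka₁ = 1.70e-02, C = 0.278.
x = (−Ka₁ + √(Ka₁² + 4·Ka₁·C))/2 = 6.0769e-02 M, so pH = 1.22.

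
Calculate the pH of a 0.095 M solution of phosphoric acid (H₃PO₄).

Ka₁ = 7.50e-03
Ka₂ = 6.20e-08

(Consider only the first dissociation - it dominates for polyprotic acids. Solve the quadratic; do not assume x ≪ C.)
pH = 1.63

x² + Ka₁·x − Ka₁·C = 0 with Ka₁ = 7.50e-03, C = 0.095.
x = (−Ka₁ + √(Ka₁² + 4·Ka₁·C))/2 = 2.3205e-02 M, so pH = 1.63.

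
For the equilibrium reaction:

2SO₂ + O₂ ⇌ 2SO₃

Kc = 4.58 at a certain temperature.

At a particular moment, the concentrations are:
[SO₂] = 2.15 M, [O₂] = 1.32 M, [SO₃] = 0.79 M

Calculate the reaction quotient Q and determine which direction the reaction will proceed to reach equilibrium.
Q = 0.102, Q < K, reaction proceeds forward (toward products)

Q = ([SO₃]^2) / ([SO₂]^2 × [O₂])
  = ((0.79)^2) / ((2.15)^2·(1.32)) = 0.6241/6.1017 = 0.1023
Since Q = 0.1023 < Kc = 4.58, the reaction proceeds forward (toward products) to reach equilibrium.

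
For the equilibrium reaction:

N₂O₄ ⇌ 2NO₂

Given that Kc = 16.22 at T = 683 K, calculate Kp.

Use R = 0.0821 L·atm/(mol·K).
K_p = 909.5251

Δn = (moles gaseous products) − (moles gaseous reactants) = 1
T = 683 K; RT = 0.0821 × 683 = 56.0743
Kp = Kc·(RT)^Δn = 16.22 × (56.0743)^1 = 16.22 × 56.0743 = 909.5251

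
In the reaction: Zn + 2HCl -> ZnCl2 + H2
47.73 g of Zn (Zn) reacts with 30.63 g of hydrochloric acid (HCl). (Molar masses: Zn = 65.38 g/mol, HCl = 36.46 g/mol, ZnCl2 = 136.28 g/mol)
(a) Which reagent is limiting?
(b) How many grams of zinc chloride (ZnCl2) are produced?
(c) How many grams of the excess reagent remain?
(a) HCl, (b) 57.24 g, (c) 20.27 g

Moles of Zn = 47.73 g ÷ 65.38 g/mol = 0.73004 mol
Moles of HCl = 30.63 g ÷ 36.46 g/mol = 0.840099 mol
Moles ÷ coefficient: Zn: 0.73004/1 = 0.73, HCl: 0.840099/2 = 0.42
(a) HCl has the smaller value, so HCl is the limiting reagent.
(b) Moles of ZnCl2 = 0.840099 mol HCl × (1/2) = 0.420049 mol; mass = 0.420049 mol × 136.28 g/mol = 57.24 g
(c) Zn consumed = 0.840099 × (1/2) = 0.420049 mol; remaining = 0.73004 − 0.420049 = 0.30999 mol; mass = 0.30999 mol × 65.38 g/mol = 20.27 g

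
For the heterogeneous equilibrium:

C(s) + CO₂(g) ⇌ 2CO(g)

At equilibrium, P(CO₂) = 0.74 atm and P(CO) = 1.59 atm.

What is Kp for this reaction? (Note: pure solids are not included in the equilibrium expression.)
K_p = 3.416

Solid C is excluded.
Kp = P(CO)²/P(CO₂) = (1.59)²/0.74 = 2.528/0.74 = 3.416.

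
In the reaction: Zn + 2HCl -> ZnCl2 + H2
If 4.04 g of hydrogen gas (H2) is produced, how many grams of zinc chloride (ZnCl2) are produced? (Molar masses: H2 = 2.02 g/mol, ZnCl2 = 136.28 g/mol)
Moles of H2 = 4.04 g ÷ 2.02 g/mol = 2 mol
Mole ratio: 1 mol ZnCl2 / 1 mol H2
Moles of ZnCl2 = 2 × (1/1) = 2 mol
Mass of ZnCl2 = 2 mol × 136.28 g/mol = 272.6 g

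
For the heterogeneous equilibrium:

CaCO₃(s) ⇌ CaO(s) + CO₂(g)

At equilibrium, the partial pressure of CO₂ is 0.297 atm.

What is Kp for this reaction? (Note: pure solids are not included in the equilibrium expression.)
K_p = 0.297

Solids (CaCO₃, CaO) have activity 1 and are excluded.
Kp = P(CO₂) = 0.297.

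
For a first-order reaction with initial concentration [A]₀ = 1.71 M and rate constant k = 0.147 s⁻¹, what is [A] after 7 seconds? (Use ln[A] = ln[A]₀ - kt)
0.6111 M

ln[A] = ln[A]₀ - k·t = ln(1.71) - (0.147)·(7) = 0.5365 - 1.0290 = -0.4925
[A] = e^(-0.4925) = 0.6111 M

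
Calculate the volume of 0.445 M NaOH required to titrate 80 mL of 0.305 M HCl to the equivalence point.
V_{base} = 54.8 mL

At equivalence: moles acid = moles base.
moles HCl = 0.305 M × 0.08 L = 0.0244 mol
V_NaOH = 0.0244 mol ÷ 0.445 M = 0.05483 L = 54.8 mL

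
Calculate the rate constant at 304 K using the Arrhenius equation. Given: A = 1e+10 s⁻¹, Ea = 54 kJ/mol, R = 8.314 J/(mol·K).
5.26e+00 s⁻¹

k = A·exp(-Ea/(R·T)) = 1e+10·exp(-54000/(8.314·304)) = 1e+10·exp(-21.3654) = 1e+10·5.2619e-10 = 5.26e+00 s⁻¹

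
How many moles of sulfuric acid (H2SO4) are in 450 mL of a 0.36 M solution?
Moles = Molarity × Volume (L)
Moles = 0.36 M × 0.45 L = 0.162 mol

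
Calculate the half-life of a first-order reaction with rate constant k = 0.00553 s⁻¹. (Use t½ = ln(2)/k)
125.34 s

t½ = ln(2)/k = 0.6931/0.00553 = 125.34 s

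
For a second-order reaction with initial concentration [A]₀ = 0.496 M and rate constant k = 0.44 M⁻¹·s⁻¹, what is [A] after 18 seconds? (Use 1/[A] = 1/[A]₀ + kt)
0.1006 M

1/[A] = 1/[A]₀ + k·t = 1/0.496 + (0.44)·(18) = 2.0161 + 7.9200 = 9.9361
[A] = 1/9.9361 = 0.1006 M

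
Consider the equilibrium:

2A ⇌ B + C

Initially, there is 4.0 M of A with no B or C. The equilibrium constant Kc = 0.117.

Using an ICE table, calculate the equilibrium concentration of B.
[B] = 0.812 M

ICE: [A] = 4.0 − 2x, [B] = [C] = x.
Kc = x²/(4.0 − 2x)² = 0.117 ⇒ √Kc = x/(4.0 − 2x).
x = √0.117·4.0/(1 + 2√0.117) = 0.34205·4.0/1.6841 = 0.81243.
[B] = x = 0.812 M.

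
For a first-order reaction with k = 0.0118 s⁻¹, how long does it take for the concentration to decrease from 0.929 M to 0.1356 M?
163.08 s

From ln[A] = ln[A]₀ - k·t: t = ln([A]₀/[A])/k = ln(0.929/0.1356)/0.0118 = ln(6.8510)/0.0118 = 1.9244/0.0118 = 163.08 s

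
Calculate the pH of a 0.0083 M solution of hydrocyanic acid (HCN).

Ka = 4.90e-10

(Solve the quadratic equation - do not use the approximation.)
pH = 5.70

x² + Ka×x - Ka×C = 0. Using quadratic formula: [H⁺] = 2.0164e-06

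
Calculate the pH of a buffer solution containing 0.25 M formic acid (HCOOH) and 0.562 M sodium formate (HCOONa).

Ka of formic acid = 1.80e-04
pH = 4.10

pKa = -log(1.80e-04) = 3.74. pH = pKa + log([A⁻]/[HA]) = 3.74 + log(0.562/0.25)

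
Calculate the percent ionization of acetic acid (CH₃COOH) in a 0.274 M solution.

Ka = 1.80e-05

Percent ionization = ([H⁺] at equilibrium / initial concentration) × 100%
Percent ionization = 0.807%

Let x = [H⁺]. Ka = x²/(C - x) ⇒ x² + (1.80e-05)x - (1.80e-05)(0.274) = 0. x = 2.2118e-03. Percent = (2.2118e-03/0.274) × 100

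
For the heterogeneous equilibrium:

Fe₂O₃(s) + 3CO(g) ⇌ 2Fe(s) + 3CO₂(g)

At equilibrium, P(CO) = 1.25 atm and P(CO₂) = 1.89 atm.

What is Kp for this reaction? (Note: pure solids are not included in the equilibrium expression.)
K_p = 3.457

Solids (Fe₂O₃, Fe) are excluded.
Kp = P(CO₂)³/P(CO)³ = (1.89)³/(1.25)³ = 6.751/1.953 = 3.457.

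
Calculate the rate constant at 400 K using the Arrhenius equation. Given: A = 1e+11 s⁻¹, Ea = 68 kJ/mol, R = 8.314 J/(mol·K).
1.32e+02 s⁻¹

k = A·exp(-Ea/(R·T)) = 1e+11·exp(-68000/(8.314·400)) = 1e+11·exp(-20.4474) = 1e+11·1.3176e-09 = 1.32e+02 s⁻¹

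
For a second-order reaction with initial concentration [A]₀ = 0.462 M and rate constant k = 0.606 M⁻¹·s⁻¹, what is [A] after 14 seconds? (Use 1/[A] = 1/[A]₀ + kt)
0.0939 M

1/[A] = 1/[A]₀ + k·t = 1/0.462 + (0.606)·(14) = 2.1645 + 8.4840 = 10.6485
[A] = 1/10.6485 = 0.0939 M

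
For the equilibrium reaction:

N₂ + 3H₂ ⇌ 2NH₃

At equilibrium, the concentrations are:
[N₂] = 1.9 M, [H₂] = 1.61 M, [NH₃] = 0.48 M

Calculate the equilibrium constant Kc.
K_c = 0.0291

Kc = ([NH₃]^2) / ([N₂] × [H₂]^3)
   = ((0.48)^2) / ((1.9)·(1.61)^3)
   = 0.2304 / 7.9292 = 0.0291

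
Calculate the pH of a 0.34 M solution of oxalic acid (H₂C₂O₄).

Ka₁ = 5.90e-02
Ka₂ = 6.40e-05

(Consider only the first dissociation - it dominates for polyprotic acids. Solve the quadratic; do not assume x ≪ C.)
pH = 0.94

x² + Ka₁·x − Ka₁·C = 0 with Ka₁ = 5.90e-02, C = 0.34.
x = (−Ka₁ + √(Ka₁² + 4·Ka₁·C))/2 = 1.1517e-01 M, so pH = 0.94.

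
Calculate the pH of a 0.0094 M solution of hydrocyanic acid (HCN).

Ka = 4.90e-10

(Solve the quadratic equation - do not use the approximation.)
pH = 5.67

x² + Ka×x - Ka×C = 0. Using quadratic formula: [H⁺] = 2.1459e-06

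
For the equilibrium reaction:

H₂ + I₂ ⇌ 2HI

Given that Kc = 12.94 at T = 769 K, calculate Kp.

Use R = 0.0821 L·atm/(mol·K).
K_p = 12.9400

Δn = (moles gaseous products) − (moles gaseous reactants) = 0
T = 769 K; RT = 0.0821 × 769 = 63.1349
Kp = Kc·(RT)^Δn = 12.94 × (63.1349)^0 = 12.94 × 1 = 12.9400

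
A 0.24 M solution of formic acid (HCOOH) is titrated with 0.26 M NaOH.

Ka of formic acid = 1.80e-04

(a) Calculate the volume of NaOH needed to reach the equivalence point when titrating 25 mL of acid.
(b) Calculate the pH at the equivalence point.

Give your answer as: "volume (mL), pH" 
V = 23.1 mL, pH = 8.42

(a) At equivalence: moles acid = moles base.
moles acid = 0.24 × 0.025 = 0.006 mol; V_NaOH = 0.006/0.26 = 0.02308 L = 23.1 mL.
(b) At equivalence, all acid → conjugate base A⁻ at [A⁻] = 0.006/0.04808 = 0.1248 M.
Kb = Kw/Ka = 1.0e-14/1.80e-04 = 5.556e-11; [OH⁻] = √(Kb·[A⁻]) = 2.633e-06; pOH = 5.58; pH = 14 − pOH = 8.42.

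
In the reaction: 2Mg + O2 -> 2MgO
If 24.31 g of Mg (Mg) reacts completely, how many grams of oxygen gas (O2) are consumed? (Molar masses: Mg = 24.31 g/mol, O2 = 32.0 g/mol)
Moles of Mg = 24.31 g ÷ 24.31 g/mol = 1 mol
Mole ratio: 1 mol O2 / 2 mol Mg
Moles of O2 = 1 × (1/2) = 0.5 mol
Mass of O2 = 0.5 mol × 32.0 g/mol = 16 g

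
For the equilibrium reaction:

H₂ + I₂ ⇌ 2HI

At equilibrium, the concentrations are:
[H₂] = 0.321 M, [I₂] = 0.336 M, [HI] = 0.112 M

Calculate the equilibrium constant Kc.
K_c = 0.1163

Kc = ([HI]^2) / ([H₂] × [I₂])
   = ((0.112)^2) / ((0.321)·(0.336))
   = 0.012544 / 0.10786 = 0.1163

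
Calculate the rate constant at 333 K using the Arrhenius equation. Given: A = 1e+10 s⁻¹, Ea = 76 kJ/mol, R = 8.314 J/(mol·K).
1.20e-02 s⁻¹

k = A·exp(-Ea/(R·T)) = 1e+10·exp(-76000/(8.314·333)) = 1e+10·exp(-27.4511) = 1e+10·1.1972e-12 = 1.20e-02 s⁻¹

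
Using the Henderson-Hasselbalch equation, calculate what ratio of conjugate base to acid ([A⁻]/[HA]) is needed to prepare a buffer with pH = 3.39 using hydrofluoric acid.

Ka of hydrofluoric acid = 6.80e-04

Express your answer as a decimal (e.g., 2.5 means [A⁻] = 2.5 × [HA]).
[A⁻]/[HA] = 1.669

pKa = −log(6.80e-04) = 3.1675. pH = pKa + log([A⁻]/[HA]). 3.39 = 3.1675 + log(ratio). log(ratio) = 3.39 − 3.1675 = 0.2225. ratio = 10^(0.2225) = 1.669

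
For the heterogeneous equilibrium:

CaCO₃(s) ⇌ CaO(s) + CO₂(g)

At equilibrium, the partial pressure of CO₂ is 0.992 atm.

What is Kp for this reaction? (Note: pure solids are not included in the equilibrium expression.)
K_p = 0.992

Solids (CaCO₃, CaO) have activity 1 and are excluded.
Kp = P(CO₂) = 0.992.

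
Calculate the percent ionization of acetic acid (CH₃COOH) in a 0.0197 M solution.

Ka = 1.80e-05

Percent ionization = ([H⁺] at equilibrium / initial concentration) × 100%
Percent ionization = 2.98%

Let x = [H⁺]. Ka = x²/(C - x) ⇒ x² + (1.80e-05)x - (1.80e-05)(0.0197) = 0. x = 5.8655e-04. Percent = (5.8655e-04/0.0197) × 100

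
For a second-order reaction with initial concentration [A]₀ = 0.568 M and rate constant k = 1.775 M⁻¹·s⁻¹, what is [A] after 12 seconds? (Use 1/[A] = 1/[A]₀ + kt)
0.0434 M

1/[A] = 1/[A]₀ + k·t = 1/0.568 + (1.775)·(12) = 1.7606 + 21.3000 = 23.0606
[A] = 1/23.0606 = 0.0434 M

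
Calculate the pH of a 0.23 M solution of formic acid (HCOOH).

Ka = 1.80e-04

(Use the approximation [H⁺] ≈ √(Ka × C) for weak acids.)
pH = 2.19

[H⁺] = √(Ka × C) = √(1.80e-04 × 0.23) = 6.4343e-03. pH = -log(6.4343e-03)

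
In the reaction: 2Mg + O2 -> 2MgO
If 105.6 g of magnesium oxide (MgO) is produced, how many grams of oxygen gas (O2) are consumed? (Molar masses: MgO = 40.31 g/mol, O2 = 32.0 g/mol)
Moles of MgO = 105.6 g ÷ 40.31 g/mol = 2.6197 mol
Mole ratio: 1 mol O2 / 2 mol MgO
Moles of O2 = 2.6197 × (1/2) = 1.30985 mol
Mass of O2 = 1.30985 mol × 32.0 g/mol = 41.92 g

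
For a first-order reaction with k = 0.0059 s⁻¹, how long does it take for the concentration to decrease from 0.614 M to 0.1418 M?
248.40 s

From ln[A] = ln[A]₀ - k·t: t = ln([A]₀/[A])/k = ln(0.614/0.1418)/0.0059 = ln(4.3300)/0.0059 = 1.4656/0.0059 = 248.40 s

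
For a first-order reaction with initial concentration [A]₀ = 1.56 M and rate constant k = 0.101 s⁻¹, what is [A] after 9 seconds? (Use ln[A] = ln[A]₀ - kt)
0.6286 M

ln[A] = ln[A]₀ - k·t = ln(1.56) - (0.101)·(9) = 0.4447 - 0.9090 = -0.4643
[A] = e^(-0.4643) = 0.6286 M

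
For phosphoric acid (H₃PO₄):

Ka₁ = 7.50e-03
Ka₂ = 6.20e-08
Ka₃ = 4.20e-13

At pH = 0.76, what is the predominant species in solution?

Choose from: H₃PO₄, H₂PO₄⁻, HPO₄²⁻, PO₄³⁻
H₃PO₄

pKa1 = 2.12, pKa2 = 7.21, pKa3 = 12.38. Each pKa is the crossover between adjacent species; pH = 0.76 lies in the region where H₃PO₄ predominates.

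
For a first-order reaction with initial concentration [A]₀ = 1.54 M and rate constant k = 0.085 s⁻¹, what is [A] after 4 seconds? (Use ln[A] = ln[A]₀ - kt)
1.0961 M

ln[A] = ln[A]₀ - k·t = ln(1.54) - (0.085)·(4) = 0.4318 - 0.3400 = 0.0918
[A] = e^(0.0918) = 1.0961 M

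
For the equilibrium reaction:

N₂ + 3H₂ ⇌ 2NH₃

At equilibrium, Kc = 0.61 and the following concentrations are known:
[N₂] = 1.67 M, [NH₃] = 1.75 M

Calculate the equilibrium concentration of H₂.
[H₂] = 1.4433 M

Kc = ([NH₃]^2) / ([N₂] × [H₂]^3) = 0.61
[H₂]^3 = (product terms)/(Kc · other reactant terms) = 3.0625 / (0.61 · 1.67) = 3.0063
[H₂] = (3.0063)^(1/3) = 1.4433 M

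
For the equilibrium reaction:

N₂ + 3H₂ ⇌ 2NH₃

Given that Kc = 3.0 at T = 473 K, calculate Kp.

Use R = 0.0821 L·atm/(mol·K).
K_p = 0.0020

Δn = (moles gaseous products) − (moles gaseous reactants) = -2
T = 473 K; RT = 0.0821 × 473 = 38.8333
Kp = Kc·(RT)^Δn = 3.0 × (38.8333)^-2 = 3.0 × 0.000663119 = 0.0020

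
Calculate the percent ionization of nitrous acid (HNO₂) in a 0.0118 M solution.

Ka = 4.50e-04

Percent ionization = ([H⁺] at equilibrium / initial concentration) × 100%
Percent ionization = 17.7%

Let x = [H⁺]. Ka = x²/(C - x) ⇒ x² + (4.50e-04)x - (4.50e-04)(0.0118) = 0. x = 2.0903e-03. Percent = (2.0903e-03/0.0118) × 100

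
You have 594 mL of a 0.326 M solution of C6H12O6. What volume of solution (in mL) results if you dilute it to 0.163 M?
Using M₁V₁ = M₂V₂:
0.326 × 594 = 0.163 × V₂
V₂ = (0.326 × 594) / 0.163 = 1188 mL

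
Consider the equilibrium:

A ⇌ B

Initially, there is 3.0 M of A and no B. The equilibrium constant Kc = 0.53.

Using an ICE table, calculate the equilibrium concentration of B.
[B] = 1.039 M

ICE: [A] = 3.0 − x, [B] = x.
Kc = x/(3.0 − x) = 0.53 ⇒ x = 0.53·3.0/(1 + 0.53) = 1.59/1.53 = 1.039.
[B] = x = 1.039 M.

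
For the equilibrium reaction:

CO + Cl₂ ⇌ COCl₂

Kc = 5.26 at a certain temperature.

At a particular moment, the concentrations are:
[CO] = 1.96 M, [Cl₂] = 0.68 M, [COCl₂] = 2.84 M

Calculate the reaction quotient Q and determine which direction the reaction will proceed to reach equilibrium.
Q = 2.131, Q < K, reaction proceeds forward (toward products)

Q = ([COCl₂]) / ([CO] × [Cl₂])
  = ((2.84)) / ((1.96)·(0.68)) = 2.84/1.3328 = 2.131
Since Q = 2.131 < Kc = 5.26, the reaction proceeds forward (toward products) to reach equilibrium.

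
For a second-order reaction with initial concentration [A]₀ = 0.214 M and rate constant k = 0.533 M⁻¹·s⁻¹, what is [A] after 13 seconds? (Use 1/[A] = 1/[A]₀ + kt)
0.0862 M

1/[A] = 1/[A]₀ + k·t = 1/0.214 + (0.533)·(13) = 4.6729 + 6.9290 = 11.6019
[A] = 1/11.6019 = 0.0862 M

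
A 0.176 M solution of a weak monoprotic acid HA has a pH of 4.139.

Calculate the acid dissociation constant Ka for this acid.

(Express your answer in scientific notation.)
K_a = 3.00e-08

[H⁺] = 10^(−pH) = 10^(−4.139) = 7.261e-05 M. For HA ⇌ H⁺ + A⁻, Ka = x²/(C − x) = (7.261e-05)²/(0.176 − 7.261e-05) = 3.00e-08.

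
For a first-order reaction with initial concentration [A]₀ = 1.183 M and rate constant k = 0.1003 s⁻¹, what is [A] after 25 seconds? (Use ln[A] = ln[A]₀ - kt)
0.0964 M

ln[A] = ln[A]₀ - k·t = ln(1.183) - (0.1003)·(25) = 0.1681 - 2.5075 = -2.3394
[A] = e^(-2.3394) = 0.0964 M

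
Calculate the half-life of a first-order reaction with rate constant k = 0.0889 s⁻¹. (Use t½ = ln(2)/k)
7.80 s

t½ = ln(2)/k = 0.6931/0.0889 = 7.80 s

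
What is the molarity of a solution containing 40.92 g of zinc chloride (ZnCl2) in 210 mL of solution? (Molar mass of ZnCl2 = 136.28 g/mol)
Moles of ZnCl2 = 40.92 g ÷ 136.28 g/mol = 0.300264 mol
Volume = 210 mL = 0.21 L
Molarity = 0.300264 mol ÷ 0.21 L = 1.43 M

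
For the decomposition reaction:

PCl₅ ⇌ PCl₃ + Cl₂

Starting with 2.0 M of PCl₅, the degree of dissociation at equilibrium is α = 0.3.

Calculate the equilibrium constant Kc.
K_c = 0.2571

x = α·[A]₀ = 0.3 × 2.0 = 0.6 M dissociated.
At eq: [PCl₅] = 2.0 − 0.6 = 1.4 M; [PCl₃] = [Cl₂] = x = 0.6 M.
Kc = [PCl₃][Cl₂]/[PCl₅] = (0.6)²/1.4 = 0.2571.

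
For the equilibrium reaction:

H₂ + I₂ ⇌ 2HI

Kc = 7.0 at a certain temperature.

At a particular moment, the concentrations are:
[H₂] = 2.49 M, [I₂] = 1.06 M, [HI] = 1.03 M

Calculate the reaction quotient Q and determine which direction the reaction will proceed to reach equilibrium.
Q = 0.402, Q < K, reaction proceeds forward (toward products)

Q = ([HI]^2) / ([H₂] × [I₂])
  = ((1.03)^2) / ((2.49)·(1.06)) = 1.0609/2.6394 = 0.4019
Since Q = 0.4019 < Kc = 7.0, the reaction proceeds forward (toward products) to reach equilibrium.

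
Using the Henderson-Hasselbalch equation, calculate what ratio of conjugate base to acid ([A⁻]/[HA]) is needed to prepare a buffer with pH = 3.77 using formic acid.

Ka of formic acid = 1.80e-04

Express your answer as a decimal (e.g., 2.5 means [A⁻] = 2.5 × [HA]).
[A⁻]/[HA] = 1.060

pKa = −log(1.80e-04) = 3.7447. pH = pKa + log([A⁻]/[HA]). 3.77 = 3.7447 + log(ratio). log(ratio) = 3.77 − 3.7447 = 0.0253. ratio = 10^(0.0253) = 1.060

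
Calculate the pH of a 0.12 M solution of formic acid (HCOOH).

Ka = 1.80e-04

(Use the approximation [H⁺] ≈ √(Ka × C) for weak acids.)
pH = 2.33

[H⁺] = √(Ka × C) = √(1.80e-04 × 0.12) = 4.6476e-03. pH = -log(4.6476e-03)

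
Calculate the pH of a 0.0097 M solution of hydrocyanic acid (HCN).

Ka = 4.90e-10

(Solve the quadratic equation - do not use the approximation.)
pH = 5.66

x² + Ka×x - Ka×C = 0. Using quadratic formula: [H⁺] = 2.1799e-06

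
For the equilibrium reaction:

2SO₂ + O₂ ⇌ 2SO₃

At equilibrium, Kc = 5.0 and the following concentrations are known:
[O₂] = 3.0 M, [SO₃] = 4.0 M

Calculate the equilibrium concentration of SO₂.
[SO₂] = 1.0328 M

Kc = ([SO₃]^2) / ([SO₂]^2 × [O₂]) = 5.0
[SO₂]^2 = (product terms)/(Kc · other reactant terms) = 16 / (5.0 · 3) = 1.0667
[SO₂] = (1.0667)^(1/2) = 1.0328 M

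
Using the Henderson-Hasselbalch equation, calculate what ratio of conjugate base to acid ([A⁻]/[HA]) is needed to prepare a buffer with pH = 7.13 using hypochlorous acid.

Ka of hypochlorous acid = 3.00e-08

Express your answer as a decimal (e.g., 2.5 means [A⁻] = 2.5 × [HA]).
[A⁻]/[HA] = 0.405

pKa = −log(3.00e-08) = 7.5229. pH = pKa + log([A⁻]/[HA]). 7.13 = 7.5229 + log(ratio). log(ratio) = 7.13 − 7.5229 = -0.3929. ratio = 10^(-0.3929) = 0.405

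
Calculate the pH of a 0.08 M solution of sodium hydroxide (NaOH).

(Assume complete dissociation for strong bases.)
pH = 12.90

[OH⁻] = 0.08 M for strong base. pOH = -log[OH⁻] = 1.10, pH = 14 - pOH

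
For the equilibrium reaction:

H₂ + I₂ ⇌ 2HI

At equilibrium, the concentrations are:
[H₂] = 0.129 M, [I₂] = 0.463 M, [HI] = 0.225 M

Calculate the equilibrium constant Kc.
K_c = 0.8476

Kc = ([HI]^2) / ([H₂] × [I₂])
   = ((0.225)^2) / ((0.129)·(0.463))
   = 0.050625 / 0.059727 = 0.8476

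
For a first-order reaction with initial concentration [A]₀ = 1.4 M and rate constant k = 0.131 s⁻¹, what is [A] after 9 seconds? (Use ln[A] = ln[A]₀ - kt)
0.4306 M

ln[A] = ln[A]₀ - k·t = ln(1.4) - (0.131)·(9) = 0.3365 - 1.1790 = -0.8425
[A] = e^(-0.8425) = 0.4306 M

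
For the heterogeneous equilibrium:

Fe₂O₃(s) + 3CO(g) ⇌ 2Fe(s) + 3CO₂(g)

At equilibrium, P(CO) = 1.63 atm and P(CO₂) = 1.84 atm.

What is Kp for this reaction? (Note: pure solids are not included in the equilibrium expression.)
K_p = 1.438

Solids (Fe₂O₃, Fe) are excluded.
Kp = P(CO₂)³/P(CO)³ = (1.84)³/(1.63)³ = 6.23/4.331 = 1.438.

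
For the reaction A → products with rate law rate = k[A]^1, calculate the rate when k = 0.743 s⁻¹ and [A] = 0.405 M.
0.3009 M/s

rate = k·[A]^1 = 0.743·(0.405)^1 = 0.743·0.405 = 0.3009 M/s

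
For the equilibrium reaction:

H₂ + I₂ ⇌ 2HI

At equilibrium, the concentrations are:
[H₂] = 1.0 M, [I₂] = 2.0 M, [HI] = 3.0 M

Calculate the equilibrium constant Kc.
K_c = 4.5000

Kc = ([HI]^2) / ([H₂] × [I₂])
   = ((3.0)^2) / ((1.0)·(2.0))
   = 9 / 2 = 4.5000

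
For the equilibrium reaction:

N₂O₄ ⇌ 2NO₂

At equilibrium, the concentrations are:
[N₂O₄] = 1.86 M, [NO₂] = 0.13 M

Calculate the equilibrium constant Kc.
K_c = 9.09e-03

Kc = ([NO₂]^2) / ([N₂O₄])
   = ((0.13)^2) / ((1.86))
   = 0.0169 / 1.86 = 9.09e-03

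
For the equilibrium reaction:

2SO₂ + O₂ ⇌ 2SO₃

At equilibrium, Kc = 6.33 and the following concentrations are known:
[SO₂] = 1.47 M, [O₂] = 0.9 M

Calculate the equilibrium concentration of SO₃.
[SO₃] = 3.5087 M

Kc = ([SO₃]^2) / ([SO₂]^2 × [O₂]) = 6.33
[SO₃]^2 = Kc · (reactant terms)/(other product terms) = 6.33 · 1.9448 / 1 = 12.311
[SO₃] = (12.311)^(1/2) = 3.5087 M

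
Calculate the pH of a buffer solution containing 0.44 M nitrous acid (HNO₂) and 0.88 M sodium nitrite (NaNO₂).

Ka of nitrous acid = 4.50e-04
pH = 3.65

pKa = -log(4.50e-04) = 3.35. pH = pKa + log([A⁻]/[HA]) = 3.35 + log(0.88/0.44)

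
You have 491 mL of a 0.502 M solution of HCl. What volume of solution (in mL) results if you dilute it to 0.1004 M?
Using M₁V₁ = M₂V₂:
0.502 × 491 = 0.1004 × V₂
V₂ = (0.502 × 491) / 0.1004 = 2455 mL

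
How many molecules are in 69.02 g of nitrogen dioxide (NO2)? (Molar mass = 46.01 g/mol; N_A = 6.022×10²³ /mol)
Moles = 69.02 g ÷ 46.01 g/mol = 1.50011 mol
Molecules = 1.50011 mol × 6.022×10²³ /mol = 9.034e+23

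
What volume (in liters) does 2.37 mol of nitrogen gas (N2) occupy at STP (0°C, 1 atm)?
At STP, 1 mol of gas occupies 22.4 L
Volume = 2.37 mol × 22.4 L/mol = 53.09 L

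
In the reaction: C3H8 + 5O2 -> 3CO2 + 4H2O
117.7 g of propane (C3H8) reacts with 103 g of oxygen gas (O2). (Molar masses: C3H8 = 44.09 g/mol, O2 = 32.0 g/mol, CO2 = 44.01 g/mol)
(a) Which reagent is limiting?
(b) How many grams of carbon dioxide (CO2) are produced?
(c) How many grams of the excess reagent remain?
(a) O2, (b) 84.99 g, (c) 89.32 g

Moles of C3H8 = 117.7 g ÷ 44.09 g/mol = 2.66954 mol
Moles of O2 = 103 g ÷ 32.0 g/mol = 3.21875 mol
Moles ÷ coefficient: C3H8: 2.66954/1 = 2.67, O2: 3.21875/5 = 0.6438
(a) O2 has the smaller value, so O2 is the limiting reagent.
(b) Moles of CO2 = 3.21875 mol O2 × (3/5) = 1.93125 mol; mass = 1.93125 mol × 44.01 g/mol = 84.99 g
(c) C3H8 consumed = 3.21875 × (1/5) = 0.64375 mol; remaining = 2.66954 − 0.64375 = 2.02579 mol; mass = 2.02579 mol × 44.09 g/mol = 89.32 g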